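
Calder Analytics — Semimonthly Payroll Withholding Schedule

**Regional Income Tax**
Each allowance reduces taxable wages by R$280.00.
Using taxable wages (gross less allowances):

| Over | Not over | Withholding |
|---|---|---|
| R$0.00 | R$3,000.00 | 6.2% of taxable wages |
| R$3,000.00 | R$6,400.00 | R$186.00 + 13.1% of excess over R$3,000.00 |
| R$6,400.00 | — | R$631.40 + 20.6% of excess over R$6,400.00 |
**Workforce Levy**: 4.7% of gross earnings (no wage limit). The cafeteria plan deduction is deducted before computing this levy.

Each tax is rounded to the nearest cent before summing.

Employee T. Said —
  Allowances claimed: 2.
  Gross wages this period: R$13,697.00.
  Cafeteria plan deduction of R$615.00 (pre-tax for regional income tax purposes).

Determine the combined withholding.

R$2,507.38

Regional Income Tax: taxable = R$13,697.00 − R$615.00 − 2×R$280.00 = R$12,522.00
  R$631.40 + 20.6% × (R$12,522.00 − R$6,400.00) = R$631.40 + 20.6% × R$6,122.00 = R$1,892.53
Workforce Levy: 4.7% × R$13,082.00 = R$614.85
Total: R$1,892.53 + R$614.85 = R$2,507.38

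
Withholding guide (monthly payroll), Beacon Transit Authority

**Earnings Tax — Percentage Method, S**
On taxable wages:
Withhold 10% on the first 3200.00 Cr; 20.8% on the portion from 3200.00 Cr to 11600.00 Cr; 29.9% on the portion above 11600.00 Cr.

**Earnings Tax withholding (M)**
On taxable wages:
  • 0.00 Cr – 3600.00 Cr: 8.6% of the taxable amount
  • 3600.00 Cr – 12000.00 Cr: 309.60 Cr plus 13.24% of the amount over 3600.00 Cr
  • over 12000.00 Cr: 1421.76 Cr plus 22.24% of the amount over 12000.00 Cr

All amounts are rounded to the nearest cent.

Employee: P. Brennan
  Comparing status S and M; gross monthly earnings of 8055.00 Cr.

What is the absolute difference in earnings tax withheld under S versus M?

Earnings Tax (S): taxable = 8055.00 Cr
  320.00 Cr + 20.8% × (8055.00 Cr − 3200.00 Cr) = 320.00 Cr + 20.8% × 4855.00 Cr = 1329.84 Cr
Earnings Tax (M): taxable = 8055.00 Cr
  309.60 Cr + 13.24% × (8055.00 Cr − 3600.00 Cr) = 309.60 Cr + 13.24% × 4455.00 Cr = 899.44 Cr
Difference: |1329.84 Cr − 899.44 Cr| = 430.40 Cr (higher under S)

430.40 Cr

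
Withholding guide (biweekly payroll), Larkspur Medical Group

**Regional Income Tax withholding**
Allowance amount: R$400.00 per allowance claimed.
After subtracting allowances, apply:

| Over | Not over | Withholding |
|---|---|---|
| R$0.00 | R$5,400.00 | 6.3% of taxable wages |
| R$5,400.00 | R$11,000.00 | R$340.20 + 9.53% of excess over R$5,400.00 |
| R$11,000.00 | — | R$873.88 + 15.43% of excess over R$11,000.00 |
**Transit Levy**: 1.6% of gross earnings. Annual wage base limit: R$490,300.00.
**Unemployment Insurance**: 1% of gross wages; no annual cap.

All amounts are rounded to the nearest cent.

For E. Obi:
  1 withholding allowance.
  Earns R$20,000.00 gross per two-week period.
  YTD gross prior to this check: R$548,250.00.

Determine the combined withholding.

Regional Income Tax: taxable = R$20,000.00 − 1×R$400.00 = R$19,600.00
  R$873.88 + 15.43% × (R$19,600.00 − R$11,000.00) = R$873.88 + 15.43% × R$8,600.00 = R$2,200.86
Transit Levy: YTD R$548,250.00 ≥ cap R$490,300.00 → R$0.00
Unemployment Insurance: 1% × R$20,000.00 = R$200.00
Total: R$2,200.86 + R$0.00 + R$200.00 = R$2,400.86

R$2,400.86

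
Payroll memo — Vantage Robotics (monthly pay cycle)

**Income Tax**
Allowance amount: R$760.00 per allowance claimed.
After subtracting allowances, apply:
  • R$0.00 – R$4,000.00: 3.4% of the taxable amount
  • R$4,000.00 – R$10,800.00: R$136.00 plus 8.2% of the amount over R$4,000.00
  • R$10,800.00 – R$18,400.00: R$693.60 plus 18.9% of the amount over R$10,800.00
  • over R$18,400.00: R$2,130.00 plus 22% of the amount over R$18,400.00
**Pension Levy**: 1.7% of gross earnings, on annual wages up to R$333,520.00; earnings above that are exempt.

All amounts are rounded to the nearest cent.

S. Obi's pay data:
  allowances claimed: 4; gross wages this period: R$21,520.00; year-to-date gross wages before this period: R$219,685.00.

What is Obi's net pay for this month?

Income Tax: taxable = R$21,520.00 − 4×R$760.00 = R$18,480.00
  R$2,130.00 + 22% × (R$18,480.00 − R$18,400.00) = R$2,130.00 + 22% × R$80.00 = R$2,147.60
Pension Levy: 1.7% × R$21,520.00 = R$365.84
Total withheld: R$2,147.60 + R$365.84 = R$2,513.44
Net pay: R$21,520.00 − R$2,513.44 = R$19,006.56

R$19,006.56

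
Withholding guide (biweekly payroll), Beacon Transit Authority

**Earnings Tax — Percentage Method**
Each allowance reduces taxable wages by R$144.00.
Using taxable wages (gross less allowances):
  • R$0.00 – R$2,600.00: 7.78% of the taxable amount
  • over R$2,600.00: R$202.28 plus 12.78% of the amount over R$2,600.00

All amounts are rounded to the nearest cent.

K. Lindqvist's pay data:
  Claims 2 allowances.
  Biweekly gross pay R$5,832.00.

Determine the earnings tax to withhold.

R$578.52

Earnings Tax: taxable = R$5,832.00 − 2×R$144.00 = R$5,544.00
  R$202.28 + 12.78% × (R$5,544.00 − R$2,600.00) = R$202.28 + 12.78% × R$2,944.00 = R$578.52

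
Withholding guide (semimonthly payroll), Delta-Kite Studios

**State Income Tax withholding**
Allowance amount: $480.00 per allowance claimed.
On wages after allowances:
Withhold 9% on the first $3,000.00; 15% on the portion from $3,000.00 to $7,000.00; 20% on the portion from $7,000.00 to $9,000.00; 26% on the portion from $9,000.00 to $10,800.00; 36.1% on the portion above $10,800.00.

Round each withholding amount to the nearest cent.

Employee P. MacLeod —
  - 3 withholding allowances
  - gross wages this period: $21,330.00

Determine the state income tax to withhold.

State Income Tax: taxable = $21,330.00 − 3×$480.00 = $19,890.00
  $1,738.00 + 36.1% × ($19,890.00 − $10,800.00) = $1,738.00 + 36.1% × $9,090.00 = $5,019.49

$5,019.49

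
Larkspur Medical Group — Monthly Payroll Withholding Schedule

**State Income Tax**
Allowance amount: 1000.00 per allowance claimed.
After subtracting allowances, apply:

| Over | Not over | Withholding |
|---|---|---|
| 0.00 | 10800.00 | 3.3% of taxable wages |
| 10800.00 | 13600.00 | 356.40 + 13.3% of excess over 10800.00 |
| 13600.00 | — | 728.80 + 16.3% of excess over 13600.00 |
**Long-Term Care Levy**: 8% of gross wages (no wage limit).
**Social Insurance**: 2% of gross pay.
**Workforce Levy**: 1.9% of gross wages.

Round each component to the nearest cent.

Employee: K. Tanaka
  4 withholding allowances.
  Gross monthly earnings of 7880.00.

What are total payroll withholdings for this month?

1065.76

State Income Tax: taxable = 7880.00 − 4×1000.00 = 3880.00
  3.3% × 3880.00 = 128.04
Long-Term Care Levy: 8% × 7880.00 = 630.40
Social Insurance: 2% × 7880.00 = 157.60
Workforce Levy: 1.9% × 7880.00 = 149.72
Total: 128.04 + 630.40 + 157.60 + 149.72 = 1065.76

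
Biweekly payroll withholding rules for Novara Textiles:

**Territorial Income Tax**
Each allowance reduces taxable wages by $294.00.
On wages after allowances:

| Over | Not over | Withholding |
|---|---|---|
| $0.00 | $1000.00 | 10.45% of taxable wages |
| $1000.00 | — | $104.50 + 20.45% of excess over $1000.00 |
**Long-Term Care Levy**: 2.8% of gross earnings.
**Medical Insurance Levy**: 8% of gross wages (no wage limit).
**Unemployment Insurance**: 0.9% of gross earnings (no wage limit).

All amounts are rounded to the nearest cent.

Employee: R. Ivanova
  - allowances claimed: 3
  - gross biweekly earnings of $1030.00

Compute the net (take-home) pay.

Territorial Income Tax: taxable = $1030.00 − 3×$294.00 = $148.00
  10.45% × $148.00 = $15.47
Long-Term Care Levy: 2.8% × $1030.00 = $28.84
Medical Insurance Levy: 8% × $1030.00 = $82.40
Unemployment Insurance: 0.9% × $1030.00 = $9.27
Total withheld: $15.47 + $28.84 + $82.40 + $9.27 = $135.98
Net pay: $1030.00 − $135.98 = $894.02

$894.02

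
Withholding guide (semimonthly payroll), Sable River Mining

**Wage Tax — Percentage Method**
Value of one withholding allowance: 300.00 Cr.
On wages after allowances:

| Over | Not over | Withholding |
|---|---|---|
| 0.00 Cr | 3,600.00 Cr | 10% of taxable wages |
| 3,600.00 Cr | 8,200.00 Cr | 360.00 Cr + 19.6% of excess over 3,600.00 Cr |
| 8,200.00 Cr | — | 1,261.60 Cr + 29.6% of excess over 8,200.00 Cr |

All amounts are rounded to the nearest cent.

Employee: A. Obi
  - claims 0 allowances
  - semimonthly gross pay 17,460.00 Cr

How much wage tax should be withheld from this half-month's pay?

Wage Tax: taxable = 17,460.00 Cr
  1,261.60 Cr + 29.6% × (17,460.00 Cr − 8,200.00 Cr) = 1,261.60 Cr + 29.6% × 9,260.00 Cr = 4,002.56 Cr

4,002.56 Cr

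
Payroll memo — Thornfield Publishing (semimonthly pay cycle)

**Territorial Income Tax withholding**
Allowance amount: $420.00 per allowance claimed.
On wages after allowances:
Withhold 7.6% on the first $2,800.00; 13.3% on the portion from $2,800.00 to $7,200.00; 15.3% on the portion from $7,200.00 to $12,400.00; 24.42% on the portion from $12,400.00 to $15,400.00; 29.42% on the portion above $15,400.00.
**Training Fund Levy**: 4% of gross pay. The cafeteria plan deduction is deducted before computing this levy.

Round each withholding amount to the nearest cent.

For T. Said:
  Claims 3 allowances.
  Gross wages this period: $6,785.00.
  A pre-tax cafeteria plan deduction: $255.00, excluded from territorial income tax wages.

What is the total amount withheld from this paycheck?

$802.51

Territorial Income Tax: taxable = $6,785.00 − $255.00 − 3×$420.00 = $5,270.00
  $212.80 + 13.3% × ($5,270.00 − $2,800.00) = $212.80 + 13.3% × $2,470.00 = $541.31
Training Fund Levy: 4% × $6,530.00 = $261.20
Total: $541.31 + $261.20 = $802.51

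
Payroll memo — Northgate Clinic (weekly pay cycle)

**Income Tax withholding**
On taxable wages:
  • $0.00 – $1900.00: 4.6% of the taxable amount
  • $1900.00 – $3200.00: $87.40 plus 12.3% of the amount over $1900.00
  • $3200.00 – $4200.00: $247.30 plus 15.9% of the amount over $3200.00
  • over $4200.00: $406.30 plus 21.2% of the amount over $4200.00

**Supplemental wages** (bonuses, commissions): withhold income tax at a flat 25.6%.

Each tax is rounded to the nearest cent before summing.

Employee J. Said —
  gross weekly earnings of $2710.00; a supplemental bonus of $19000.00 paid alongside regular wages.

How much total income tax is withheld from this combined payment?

Income Tax: taxable = $2710.00
  $87.40 + 12.3% × ($2710.00 − $1900.00) = $87.40 + 12.3% × $810.00 = $187.03
Supplemental (25.6% flat on bonus): 25.6% × $19000.00 = $4864.00
Total income tax: $187.03 + $4864.00 = $5051.03

$5051.03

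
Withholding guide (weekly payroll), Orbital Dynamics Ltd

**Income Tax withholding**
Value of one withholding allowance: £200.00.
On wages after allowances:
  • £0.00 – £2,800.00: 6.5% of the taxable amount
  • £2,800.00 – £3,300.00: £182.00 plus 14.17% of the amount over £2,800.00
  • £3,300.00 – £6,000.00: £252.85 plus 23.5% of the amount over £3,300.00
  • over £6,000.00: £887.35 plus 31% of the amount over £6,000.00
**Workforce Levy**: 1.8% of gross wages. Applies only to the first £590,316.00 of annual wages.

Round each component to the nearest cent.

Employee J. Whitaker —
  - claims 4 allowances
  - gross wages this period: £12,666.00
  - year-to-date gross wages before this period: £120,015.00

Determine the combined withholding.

£2,933.80

Income Tax: taxable = £12,666.00 − 4×£200.00 = £11,866.00
  £887.35 + 31% × (£11,866.00 − £6,000.00) = £887.35 + 31% × £5,866.00 = £2,705.81
Workforce Levy: 1.8% × £12,666.00 = £227.99
Total: £2,705.81 + £227.99 = £2,933.80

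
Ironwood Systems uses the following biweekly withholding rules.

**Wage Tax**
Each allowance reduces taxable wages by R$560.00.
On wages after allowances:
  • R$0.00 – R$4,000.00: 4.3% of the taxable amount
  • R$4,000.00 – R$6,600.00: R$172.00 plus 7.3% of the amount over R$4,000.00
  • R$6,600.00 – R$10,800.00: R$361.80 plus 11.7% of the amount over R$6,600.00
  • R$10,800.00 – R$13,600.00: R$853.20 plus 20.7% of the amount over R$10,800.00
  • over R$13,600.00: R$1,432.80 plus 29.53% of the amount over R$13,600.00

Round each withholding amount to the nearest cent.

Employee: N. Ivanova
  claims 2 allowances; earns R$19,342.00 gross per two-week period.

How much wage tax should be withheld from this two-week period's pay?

Wage Tax: taxable = R$19,342.00 − 2×R$560.00 = R$18,222.00
  R$1,432.80 + 29.53% × (R$18,222.00 − R$13,600.00) = R$1,432.80 + 29.53% × R$4,622.00 = R$2,797.68

R$2,797.68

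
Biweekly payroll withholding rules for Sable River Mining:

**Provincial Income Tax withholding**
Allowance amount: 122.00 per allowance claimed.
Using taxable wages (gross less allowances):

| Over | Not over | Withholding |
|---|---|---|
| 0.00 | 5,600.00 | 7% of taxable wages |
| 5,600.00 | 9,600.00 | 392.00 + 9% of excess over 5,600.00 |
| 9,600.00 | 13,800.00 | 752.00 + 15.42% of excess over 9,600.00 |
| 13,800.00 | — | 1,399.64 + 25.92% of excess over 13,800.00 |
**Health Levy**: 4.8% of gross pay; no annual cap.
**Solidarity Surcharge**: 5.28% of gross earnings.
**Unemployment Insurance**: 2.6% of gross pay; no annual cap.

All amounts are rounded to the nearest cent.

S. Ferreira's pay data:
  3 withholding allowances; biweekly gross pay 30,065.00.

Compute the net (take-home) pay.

Provincial Income Tax: taxable = 30,065.00 − 3×122.00 = 29,699.00
  1,399.64 + 25.92% × (29,699.00 − 13,800.00) = 1,399.64 + 25.92% × 15,899.00 = 5,520.66
Health Levy: 4.8% × 30,065.00 = 1,443.12
Solidarity Surcharge: 5.28% × 30,065.00 = 1,587.43
Unemployment Insurance: 2.6% × 30,065.00 = 781.69
Total withheld: 5,520.66 + 1,443.12 + 1,587.43 + 781.69 = 9,332.90
Net pay: 30,065.00 − 9,332.90 = 20,732.10

20,732.10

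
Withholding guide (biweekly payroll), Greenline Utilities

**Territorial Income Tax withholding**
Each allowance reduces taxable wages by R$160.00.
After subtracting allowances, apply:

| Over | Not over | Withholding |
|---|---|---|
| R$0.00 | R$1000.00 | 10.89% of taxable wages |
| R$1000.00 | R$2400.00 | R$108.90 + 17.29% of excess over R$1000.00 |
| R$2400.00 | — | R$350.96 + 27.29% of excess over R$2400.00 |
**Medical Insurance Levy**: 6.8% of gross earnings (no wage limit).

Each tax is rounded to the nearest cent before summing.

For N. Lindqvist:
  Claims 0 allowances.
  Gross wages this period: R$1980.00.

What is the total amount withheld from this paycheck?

Territorial Income Tax: taxable = R$1980.00
  R$108.90 + 17.29% × (R$1980.00 − R$1000.00) = R$108.90 + 17.29% × R$980.00 = R$278.34
Medical Insurance Levy: 6.8% × R$1980.00 = R$134.64
Total: R$278.34 + R$134.64 = R$412.98

R$412.98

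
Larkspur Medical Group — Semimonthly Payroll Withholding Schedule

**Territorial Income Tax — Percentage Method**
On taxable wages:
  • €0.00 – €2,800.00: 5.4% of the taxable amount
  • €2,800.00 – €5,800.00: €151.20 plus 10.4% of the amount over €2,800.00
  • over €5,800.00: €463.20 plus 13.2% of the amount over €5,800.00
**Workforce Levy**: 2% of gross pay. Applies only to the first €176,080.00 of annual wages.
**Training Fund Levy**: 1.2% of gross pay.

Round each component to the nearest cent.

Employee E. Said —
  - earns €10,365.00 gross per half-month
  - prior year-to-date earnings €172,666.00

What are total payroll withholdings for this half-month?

€1,258.44

Territorial Income Tax: taxable = €10,365.00
  €463.20 + 13.2% × (€10,365.00 − €5,800.00) = €463.20 + 13.2% × €4,565.00 = €1,065.78
Workforce Levy: cap €176,080.00 − YTD €172,666.00 = €3,414.00 subject; 2% × €3,414.00 = €68.28
Training Fund Levy: 1.2% × €10,365.00 = €124.38
Total: €1,065.78 + €68.28 + €124.38 = €1,258.44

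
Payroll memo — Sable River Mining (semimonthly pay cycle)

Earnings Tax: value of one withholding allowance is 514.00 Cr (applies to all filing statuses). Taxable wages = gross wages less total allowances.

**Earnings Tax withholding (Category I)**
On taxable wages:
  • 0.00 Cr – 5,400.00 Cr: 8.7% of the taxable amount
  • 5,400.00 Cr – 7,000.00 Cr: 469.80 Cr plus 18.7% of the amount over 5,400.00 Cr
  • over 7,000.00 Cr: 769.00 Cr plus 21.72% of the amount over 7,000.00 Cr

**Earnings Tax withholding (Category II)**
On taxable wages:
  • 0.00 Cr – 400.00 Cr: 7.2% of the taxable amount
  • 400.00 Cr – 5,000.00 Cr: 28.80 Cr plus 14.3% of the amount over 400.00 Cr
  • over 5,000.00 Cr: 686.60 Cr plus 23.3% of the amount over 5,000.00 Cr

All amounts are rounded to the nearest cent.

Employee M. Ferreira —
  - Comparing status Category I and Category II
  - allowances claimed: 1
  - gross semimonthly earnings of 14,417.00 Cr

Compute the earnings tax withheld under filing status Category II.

Earnings Tax (Category II): taxable = 14,417.00 Cr − 1×514.00 Cr = 13,903.00 Cr
  686.60 Cr + 23.3% × (13,903.00 Cr − 5,000.00 Cr) = 686.60 Cr + 23.3% × 8,903.00 Cr = 2,761.00 Cr

2,761.00 Cr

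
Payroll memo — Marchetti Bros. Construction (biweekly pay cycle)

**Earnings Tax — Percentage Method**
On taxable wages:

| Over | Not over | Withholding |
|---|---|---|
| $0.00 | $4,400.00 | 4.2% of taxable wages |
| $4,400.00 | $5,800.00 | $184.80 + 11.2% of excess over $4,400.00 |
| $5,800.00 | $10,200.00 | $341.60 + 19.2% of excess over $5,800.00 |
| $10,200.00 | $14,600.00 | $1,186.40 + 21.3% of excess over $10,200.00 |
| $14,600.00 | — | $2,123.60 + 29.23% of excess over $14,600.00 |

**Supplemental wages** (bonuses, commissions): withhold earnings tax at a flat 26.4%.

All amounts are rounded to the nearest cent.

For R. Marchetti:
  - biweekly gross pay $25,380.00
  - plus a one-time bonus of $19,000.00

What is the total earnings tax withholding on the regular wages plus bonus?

Earnings Tax: taxable = $25,380.00
  $2,123.60 + 29.23% × ($25,380.00 − $14,600.00) = $2,123.60 + 29.23% × $10,780.00 = $5,274.59
Supplemental (26.4% flat on bonus): 26.4% × $19,000.00 = $5,016.00
Total earnings tax: $5,274.59 + $5,016.00 = $10,290.59

$10,290.59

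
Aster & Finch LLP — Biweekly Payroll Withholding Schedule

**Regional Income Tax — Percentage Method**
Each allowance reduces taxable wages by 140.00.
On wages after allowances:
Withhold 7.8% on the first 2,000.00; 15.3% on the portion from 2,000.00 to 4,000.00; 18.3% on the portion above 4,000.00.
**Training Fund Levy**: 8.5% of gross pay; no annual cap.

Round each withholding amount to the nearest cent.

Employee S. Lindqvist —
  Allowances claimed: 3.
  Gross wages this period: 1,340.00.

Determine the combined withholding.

Regional Income Tax: taxable = 1,340.00 − 3×140.00 = 920.00
  7.8% × 920.00 = 71.76
Training Fund Levy: 8.5% × 1,340.00 = 113.90
Total: 71.76 + 113.90 = 185.66

185.66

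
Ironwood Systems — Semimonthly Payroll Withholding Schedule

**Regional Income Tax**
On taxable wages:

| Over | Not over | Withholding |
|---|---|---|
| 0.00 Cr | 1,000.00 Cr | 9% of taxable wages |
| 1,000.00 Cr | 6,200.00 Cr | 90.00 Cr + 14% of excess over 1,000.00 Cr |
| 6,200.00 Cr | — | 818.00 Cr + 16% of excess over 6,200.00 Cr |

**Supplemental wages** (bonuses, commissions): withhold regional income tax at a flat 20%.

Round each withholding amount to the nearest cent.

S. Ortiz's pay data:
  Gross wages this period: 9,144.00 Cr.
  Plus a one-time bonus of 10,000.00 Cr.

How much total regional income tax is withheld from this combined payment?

Regional Income Tax: taxable = 9,144.00 Cr
  818.00 Cr + 16% × (9,144.00 Cr − 6,200.00 Cr) = 818.00 Cr + 16% × 2,944.00 Cr = 1,289.04 Cr
Supplemental (20% flat on bonus): 20% × 10,000.00 Cr = 2,000.00 Cr
Total regional income tax: 1,289.04 Cr + 2,000.00 Cr = 3,289.04 Cr

3,289.04 Cr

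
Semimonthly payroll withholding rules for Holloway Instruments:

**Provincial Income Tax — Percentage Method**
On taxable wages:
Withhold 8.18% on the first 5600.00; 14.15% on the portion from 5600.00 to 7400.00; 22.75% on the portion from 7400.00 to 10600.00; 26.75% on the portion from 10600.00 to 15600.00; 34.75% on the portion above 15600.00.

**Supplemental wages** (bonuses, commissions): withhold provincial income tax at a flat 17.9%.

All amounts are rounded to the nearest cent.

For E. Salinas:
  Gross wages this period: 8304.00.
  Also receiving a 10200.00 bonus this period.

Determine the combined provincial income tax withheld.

Provincial Income Tax: taxable = 8304.00
  712.78 + 22.75% × (8304.00 − 7400.00) = 712.78 + 22.75% × 904.00 = 918.44
Supplemental (17.9% flat on bonus): 17.9% × 10200.00 = 1825.80
Total provincial income tax: 918.44 + 1825.80 = 2744.24

2744.24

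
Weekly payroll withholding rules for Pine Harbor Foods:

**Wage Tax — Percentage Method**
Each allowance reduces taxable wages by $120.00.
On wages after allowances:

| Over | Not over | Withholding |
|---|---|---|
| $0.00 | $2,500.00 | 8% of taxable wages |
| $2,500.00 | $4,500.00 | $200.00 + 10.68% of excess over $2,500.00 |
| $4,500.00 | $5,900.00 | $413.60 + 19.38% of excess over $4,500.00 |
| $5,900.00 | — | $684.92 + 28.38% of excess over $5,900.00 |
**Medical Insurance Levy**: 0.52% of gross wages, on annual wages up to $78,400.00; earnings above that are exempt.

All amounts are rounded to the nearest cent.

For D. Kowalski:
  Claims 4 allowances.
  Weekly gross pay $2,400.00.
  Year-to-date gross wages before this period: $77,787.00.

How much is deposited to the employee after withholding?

$2,243.21

Wage Tax: taxable = $2,400.00 − 4×$120.00 = $1,920.00
  8% × $1,920.00 = $153.60
Medical Insurance Levy: cap $78,400.00 − YTD $77,787.00 = $613.00 subject; 0.52% × $613.00 = $3.19
Total withheld: $153.60 + $3.19 = $156.79
Net pay: $2,400.00 − $156.79 = $2,243.21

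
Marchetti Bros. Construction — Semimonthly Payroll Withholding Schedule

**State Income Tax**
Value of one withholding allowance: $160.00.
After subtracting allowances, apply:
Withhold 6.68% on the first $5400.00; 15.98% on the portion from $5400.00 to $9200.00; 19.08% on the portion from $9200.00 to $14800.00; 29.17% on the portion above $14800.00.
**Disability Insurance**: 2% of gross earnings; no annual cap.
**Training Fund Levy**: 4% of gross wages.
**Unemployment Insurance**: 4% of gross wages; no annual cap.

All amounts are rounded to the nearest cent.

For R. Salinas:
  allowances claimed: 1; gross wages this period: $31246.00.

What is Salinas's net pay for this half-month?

State Income Tax: taxable = $31246.00 − 1×$160.00 = $31086.00
  $2036.44 + 29.17% × ($31086.00 − $14800.00) = $2036.44 + 29.17% × $16286.00 = $6787.07
Disability Insurance: 2% × $31246.00 = $624.92
Training Fund Levy: 4% × $31246.00 = $1249.84
Unemployment Insurance: 4% × $31246.00 = $1249.84
Total withheld: $6787.07 + $624.92 + $1249.84 + $1249.84 = $9911.67
Net pay: $31246.00 − $9911.67 = $21334.33

$21334.33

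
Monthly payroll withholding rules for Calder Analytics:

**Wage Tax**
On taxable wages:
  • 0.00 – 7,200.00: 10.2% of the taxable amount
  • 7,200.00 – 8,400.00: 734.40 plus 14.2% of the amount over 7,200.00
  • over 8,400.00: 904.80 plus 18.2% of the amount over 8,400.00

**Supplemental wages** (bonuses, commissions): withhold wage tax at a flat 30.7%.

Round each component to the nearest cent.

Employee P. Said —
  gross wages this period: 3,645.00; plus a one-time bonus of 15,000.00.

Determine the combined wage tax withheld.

4,976.79

Wage Tax: taxable = 3,645.00
  10.2% × 3,645.00 = 371.79
Supplemental (30.7% flat on bonus): 30.7% × 15,000.00 = 4,605.00
Total wage tax: 371.79 + 4,605.00 = 4,976.79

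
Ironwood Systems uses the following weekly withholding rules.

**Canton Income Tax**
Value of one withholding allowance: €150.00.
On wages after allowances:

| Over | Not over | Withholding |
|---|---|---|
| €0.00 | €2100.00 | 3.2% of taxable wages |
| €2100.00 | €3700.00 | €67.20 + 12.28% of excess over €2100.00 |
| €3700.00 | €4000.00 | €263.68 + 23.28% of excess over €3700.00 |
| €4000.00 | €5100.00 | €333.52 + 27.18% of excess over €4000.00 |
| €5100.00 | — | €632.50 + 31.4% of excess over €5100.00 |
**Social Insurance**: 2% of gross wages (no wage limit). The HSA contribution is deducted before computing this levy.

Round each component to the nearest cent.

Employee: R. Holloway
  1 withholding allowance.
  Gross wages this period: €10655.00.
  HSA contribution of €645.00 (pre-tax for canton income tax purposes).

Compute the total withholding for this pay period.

Canton Income Tax: taxable = €10655.00 − €645.00 − 1×€150.00 = €9860.00
  €632.50 + 31.4% × (€9860.00 − €5100.00) = €632.50 + 31.4% × €4760.00 = €2127.14
Social Insurance: 2% × €10010.00 = €200.20
Total: €2127.14 + €200.20 = €2327.34

€2327.34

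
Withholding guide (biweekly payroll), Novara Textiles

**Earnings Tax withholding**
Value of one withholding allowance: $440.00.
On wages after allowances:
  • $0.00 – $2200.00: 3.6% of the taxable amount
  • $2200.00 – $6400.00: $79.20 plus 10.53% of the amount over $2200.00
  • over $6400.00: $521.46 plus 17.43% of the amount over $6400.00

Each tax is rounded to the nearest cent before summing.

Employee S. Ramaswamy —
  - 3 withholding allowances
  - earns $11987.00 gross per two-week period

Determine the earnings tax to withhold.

Earnings Tax: taxable = $11987.00 − 3×$440.00 = $10667.00
  $521.46 + 17.43% × ($10667.00 − $6400.00) = $521.46 + 17.43% × $4267.00 = $1265.20

$1265.20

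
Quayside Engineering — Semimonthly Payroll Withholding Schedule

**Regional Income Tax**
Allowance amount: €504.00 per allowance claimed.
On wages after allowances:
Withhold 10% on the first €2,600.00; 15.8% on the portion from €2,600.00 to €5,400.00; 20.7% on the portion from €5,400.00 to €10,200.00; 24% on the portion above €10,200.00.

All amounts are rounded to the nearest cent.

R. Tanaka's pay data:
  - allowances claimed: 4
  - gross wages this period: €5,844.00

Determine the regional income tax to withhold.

Regional Income Tax: taxable = €5,844.00 − 4×€504.00 = €3,828.00
  €260.00 + 15.8% × (€3,828.00 − €2,600.00) = €260.00 + 15.8% × €1,228.00 = €454.02

€454.02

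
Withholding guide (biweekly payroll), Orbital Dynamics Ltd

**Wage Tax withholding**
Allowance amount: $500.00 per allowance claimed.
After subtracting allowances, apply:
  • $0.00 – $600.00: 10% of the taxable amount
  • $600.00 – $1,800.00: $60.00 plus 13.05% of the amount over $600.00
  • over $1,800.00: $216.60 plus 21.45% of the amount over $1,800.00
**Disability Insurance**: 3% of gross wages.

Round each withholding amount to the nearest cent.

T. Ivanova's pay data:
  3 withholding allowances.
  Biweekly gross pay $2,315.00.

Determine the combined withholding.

Wage Tax: taxable = $2,315.00 − 3×$500.00 = $815.00
  $60.00 + 13.05% × ($815.00 − $600.00) = $60.00 + 13.05% × $215.00 = $88.06
Disability Insurance: 3% × $2,315.00 = $69.45
Total: $88.06 + $69.45 = $157.51

$157.51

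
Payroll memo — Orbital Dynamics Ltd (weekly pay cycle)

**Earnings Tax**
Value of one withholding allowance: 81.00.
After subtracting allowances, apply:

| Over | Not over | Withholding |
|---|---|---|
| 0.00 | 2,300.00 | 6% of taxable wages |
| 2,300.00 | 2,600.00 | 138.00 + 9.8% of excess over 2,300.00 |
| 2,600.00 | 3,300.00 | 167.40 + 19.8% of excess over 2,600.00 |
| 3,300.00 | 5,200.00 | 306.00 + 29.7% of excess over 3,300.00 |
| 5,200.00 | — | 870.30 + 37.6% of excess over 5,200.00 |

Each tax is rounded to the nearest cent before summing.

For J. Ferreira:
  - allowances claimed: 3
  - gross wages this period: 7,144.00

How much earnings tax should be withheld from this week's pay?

Earnings Tax: taxable = 7,144.00 − 3×81.00 = 6,901.00
  870.30 + 37.6% × (6,901.00 − 5,200.00) = 870.30 + 37.6% × 1,701.00 = 1,509.88

1,509.88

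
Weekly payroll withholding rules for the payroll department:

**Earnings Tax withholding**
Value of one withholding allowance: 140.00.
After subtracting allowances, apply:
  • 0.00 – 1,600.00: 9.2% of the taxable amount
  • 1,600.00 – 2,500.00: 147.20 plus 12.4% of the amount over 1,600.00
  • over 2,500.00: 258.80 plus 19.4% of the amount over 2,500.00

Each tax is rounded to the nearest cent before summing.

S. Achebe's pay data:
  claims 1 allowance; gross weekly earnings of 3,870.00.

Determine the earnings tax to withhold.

497.42

Earnings Tax: taxable = 3,870.00 − 1×140.00 = 3,730.00
  258.80 + 19.4% × (3,730.00 − 2,500.00) = 258.80 + 19.4% × 1,230.00 = 497.42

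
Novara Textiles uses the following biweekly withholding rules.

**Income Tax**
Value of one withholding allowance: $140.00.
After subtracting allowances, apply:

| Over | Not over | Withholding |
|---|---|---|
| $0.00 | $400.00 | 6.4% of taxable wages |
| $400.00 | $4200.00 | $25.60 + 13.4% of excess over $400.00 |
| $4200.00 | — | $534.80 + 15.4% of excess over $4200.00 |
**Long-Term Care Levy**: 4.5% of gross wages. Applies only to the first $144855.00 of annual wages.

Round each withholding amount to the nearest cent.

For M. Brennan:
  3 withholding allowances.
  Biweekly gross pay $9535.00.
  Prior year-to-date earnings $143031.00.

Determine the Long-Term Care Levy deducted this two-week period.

Long-Term Care Levy: cap $144855.00 − YTD $143031.00 = $1824.00 subject; 4.5% × $1824.00 = $82.08

$82.08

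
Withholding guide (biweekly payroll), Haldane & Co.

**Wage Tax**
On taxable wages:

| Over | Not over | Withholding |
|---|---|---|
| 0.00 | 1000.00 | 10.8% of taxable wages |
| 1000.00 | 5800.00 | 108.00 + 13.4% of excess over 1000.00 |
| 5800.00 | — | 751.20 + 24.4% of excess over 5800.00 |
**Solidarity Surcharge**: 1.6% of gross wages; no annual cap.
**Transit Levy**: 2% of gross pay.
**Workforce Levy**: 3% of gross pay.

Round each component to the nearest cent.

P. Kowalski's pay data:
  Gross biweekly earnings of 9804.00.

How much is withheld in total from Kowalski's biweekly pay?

2375.24

Wage Tax: taxable = 9804.00
  751.20 + 24.4% × (9804.00 − 5800.00) = 751.20 + 24.4% × 4004.00 = 1728.18
Solidarity Surcharge: 1.6% × 9804.00 = 156.86
Transit Levy: 2% × 9804.00 = 196.08
Workforce Levy: 3% × 9804.00 = 294.12
Total: 1728.18 + 156.86 + 196.08 + 294.12 = 2375.24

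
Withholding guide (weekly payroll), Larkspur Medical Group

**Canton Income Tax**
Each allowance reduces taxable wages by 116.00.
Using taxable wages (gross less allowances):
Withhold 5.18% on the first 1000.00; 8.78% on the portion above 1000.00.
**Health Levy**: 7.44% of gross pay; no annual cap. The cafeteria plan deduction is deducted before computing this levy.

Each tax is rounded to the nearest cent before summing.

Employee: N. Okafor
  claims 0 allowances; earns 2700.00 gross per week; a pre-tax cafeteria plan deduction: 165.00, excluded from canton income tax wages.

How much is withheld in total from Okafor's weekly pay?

Canton Income Tax: taxable = 2700.00 − 165.00 = 2535.00
  51.80 + 8.78% × (2535.00 − 1000.00) = 51.80 + 8.78% × 1535.00 = 186.57
Health Levy: 7.44% × 2535.00 = 188.60
Total: 186.57 + 188.60 = 375.17

375.17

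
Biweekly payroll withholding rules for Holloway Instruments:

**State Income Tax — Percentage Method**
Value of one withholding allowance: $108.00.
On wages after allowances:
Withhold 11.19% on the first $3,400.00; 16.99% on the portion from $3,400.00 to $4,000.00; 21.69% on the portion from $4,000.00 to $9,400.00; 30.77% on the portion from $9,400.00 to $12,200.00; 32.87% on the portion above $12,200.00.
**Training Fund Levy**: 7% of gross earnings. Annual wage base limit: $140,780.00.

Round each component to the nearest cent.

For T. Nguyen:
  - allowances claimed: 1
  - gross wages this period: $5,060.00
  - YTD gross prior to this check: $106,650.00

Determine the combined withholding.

State Income Tax: taxable = $5,060.00 − 1×$108.00 = $4,952.00
  $482.40 + 21.69% × ($4,952.00 − $4,000.00) = $482.40 + 21.69% × $952.00 = $688.89
Training Fund Levy: 7% × $5,060.00 = $354.20
Total: $688.89 + $354.20 = $1,043.09

$1,043.09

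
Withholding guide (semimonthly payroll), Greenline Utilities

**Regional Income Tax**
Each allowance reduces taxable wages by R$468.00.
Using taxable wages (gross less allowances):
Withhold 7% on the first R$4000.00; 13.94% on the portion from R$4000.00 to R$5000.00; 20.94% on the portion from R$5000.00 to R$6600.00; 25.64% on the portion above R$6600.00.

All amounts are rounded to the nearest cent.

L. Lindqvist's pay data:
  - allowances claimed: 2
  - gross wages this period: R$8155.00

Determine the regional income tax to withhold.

Regional Income Tax: taxable = R$8155.00 − 2×R$468.00 = R$7219.00
  R$754.44 + 25.64% × (R$7219.00 − R$6600.00) = R$754.44 + 25.64% × R$619.00 = R$913.15

R$913.15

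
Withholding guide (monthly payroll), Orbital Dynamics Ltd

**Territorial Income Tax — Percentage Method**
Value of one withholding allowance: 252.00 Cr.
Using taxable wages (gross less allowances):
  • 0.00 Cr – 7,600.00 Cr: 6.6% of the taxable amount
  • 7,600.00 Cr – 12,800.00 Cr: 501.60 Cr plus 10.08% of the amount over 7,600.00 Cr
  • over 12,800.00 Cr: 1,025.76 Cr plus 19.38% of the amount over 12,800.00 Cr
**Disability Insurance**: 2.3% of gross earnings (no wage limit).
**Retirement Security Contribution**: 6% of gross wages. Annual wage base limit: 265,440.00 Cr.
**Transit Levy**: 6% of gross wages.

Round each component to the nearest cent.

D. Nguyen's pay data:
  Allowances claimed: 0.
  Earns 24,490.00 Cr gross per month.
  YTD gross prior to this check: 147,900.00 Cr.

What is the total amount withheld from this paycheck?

6,793.35 Cr

Territorial Income Tax: taxable = 24,490.00 Cr
  1,025.76 Cr + 19.38% × (24,490.00 Cr − 12,800.00 Cr) = 1,025.76 Cr + 19.38% × 11,690.00 Cr = 3,291.28 Cr
Disability Insurance: 2.3% × 24,490.00 Cr = 563.27 Cr
Retirement Security Contribution: 6% × 24,490.00 Cr = 1,469.40 Cr
Transit Levy: 6% × 24,490.00 Cr = 1,469.40 Cr
Total: 3,291.28 Cr + 563.27 Cr + 1,469.40 Cr + 1,469.40 Cr = 6,793.35 Cr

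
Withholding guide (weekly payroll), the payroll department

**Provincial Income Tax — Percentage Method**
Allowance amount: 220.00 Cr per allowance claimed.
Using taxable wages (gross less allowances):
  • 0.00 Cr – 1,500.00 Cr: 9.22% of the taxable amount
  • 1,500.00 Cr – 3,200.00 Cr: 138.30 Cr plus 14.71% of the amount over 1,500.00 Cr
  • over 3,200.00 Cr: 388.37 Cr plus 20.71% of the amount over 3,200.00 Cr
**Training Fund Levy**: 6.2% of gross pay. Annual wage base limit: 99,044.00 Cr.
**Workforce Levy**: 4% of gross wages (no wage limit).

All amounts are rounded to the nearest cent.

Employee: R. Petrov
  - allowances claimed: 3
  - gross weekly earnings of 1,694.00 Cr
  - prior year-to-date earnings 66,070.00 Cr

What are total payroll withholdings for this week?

Provincial Income Tax: taxable = 1,694.00 Cr − 3×220.00 Cr = 1,034.00 Cr
  9.22% × 1,034.00 Cr = 95.33 Cr
Training Fund Levy: 6.2% × 1,694.00 Cr = 105.03 Cr
Workforce Levy: 4% × 1,694.00 Cr = 67.76 Cr
Total: 95.33 Cr + 105.03 Cr + 67.76 Cr = 268.12 Cr

268.12 Cr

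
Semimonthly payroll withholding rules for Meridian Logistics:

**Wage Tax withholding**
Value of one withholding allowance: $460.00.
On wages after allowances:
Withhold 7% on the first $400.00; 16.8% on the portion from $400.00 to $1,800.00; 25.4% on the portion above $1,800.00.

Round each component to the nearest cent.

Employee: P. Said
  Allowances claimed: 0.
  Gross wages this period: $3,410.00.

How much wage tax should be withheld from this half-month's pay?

$672.14

Wage Tax: taxable = $3,410.00
  $263.20 + 25.4% × ($3,410.00 − $1,800.00) = $263.20 + 25.4% × $1,610.00 = $672.14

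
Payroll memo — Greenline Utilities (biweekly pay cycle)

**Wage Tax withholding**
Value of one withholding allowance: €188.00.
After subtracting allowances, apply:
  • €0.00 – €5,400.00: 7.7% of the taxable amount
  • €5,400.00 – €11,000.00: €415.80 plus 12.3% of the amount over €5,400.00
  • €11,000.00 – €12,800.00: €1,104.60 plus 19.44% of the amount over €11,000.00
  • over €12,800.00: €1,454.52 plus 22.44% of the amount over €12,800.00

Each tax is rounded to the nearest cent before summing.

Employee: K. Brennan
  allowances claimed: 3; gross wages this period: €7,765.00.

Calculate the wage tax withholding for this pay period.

€637.32

Wage Tax: taxable = €7,765.00 − 3×€188.00 = €7,201.00
  €415.80 + 12.3% × (€7,201.00 − €5,400.00) = €415.80 + 12.3% × €1,801.00 = €637.32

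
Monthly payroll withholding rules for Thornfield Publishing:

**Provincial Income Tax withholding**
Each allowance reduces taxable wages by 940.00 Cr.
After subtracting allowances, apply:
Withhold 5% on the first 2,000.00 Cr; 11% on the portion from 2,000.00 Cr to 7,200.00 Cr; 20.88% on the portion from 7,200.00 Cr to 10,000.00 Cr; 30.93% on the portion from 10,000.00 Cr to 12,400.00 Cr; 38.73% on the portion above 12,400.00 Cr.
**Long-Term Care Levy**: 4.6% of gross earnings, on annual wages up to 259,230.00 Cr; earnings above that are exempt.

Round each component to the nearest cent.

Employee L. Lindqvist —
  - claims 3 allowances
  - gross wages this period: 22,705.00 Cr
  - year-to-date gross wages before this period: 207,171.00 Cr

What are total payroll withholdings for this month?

5,942.33 Cr

Provincial Income Tax: taxable = 22,705.00 Cr − 3×940.00 Cr = 19,885.00 Cr
  1,998.96 Cr + 38.73% × (19,885.00 Cr − 12,400.00 Cr) = 1,998.96 Cr + 38.73% × 7,485.00 Cr = 4,897.90 Cr
Long-Term Care Levy: 4.6% × 22,705.00 Cr = 1,044.43 Cr
Total: 4,897.90 Cr + 1,044.43 Cr = 5,942.33 Cr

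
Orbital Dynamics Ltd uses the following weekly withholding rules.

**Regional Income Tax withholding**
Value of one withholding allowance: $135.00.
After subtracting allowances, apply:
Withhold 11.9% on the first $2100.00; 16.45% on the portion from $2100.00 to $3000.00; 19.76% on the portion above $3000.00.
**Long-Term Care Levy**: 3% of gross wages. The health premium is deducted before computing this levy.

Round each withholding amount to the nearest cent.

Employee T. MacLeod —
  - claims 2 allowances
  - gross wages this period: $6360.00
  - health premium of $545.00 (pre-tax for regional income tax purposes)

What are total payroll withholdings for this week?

$1075.29

Regional Income Tax: taxable = $6360.00 − $545.00 − 2×$135.00 = $5545.00
  $397.95 + 19.76% × ($5545.00 − $3000.00) = $397.95 + 19.76% × $2545.00 = $900.84
Long-Term Care Levy: 3% × $5815.00 = $174.45
Total: $900.84 + $174.45 = $1075.29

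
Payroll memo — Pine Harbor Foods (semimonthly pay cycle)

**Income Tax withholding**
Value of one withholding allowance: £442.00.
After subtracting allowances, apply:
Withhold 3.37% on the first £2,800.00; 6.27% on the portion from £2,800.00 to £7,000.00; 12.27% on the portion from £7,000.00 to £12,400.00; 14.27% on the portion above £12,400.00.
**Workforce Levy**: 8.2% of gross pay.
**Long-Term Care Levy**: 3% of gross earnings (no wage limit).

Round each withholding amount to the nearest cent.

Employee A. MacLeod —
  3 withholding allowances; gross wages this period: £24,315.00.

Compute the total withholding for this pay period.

£5,254.61

Income Tax: taxable = £24,315.00 − 3×£442.00 = £22,989.00
  £1,020.28 + 14.27% × (£22,989.00 − £12,400.00) = £1,020.28 + 14.27% × £10,589.00 = £2,531.33
Workforce Levy: 8.2% × £24,315.00 = £1,993.83
Long-Term Care Levy: 3% × £24,315.00 = £729.45
Total: £2,531.33 + £1,993.83 + £729.45 = £5,254.61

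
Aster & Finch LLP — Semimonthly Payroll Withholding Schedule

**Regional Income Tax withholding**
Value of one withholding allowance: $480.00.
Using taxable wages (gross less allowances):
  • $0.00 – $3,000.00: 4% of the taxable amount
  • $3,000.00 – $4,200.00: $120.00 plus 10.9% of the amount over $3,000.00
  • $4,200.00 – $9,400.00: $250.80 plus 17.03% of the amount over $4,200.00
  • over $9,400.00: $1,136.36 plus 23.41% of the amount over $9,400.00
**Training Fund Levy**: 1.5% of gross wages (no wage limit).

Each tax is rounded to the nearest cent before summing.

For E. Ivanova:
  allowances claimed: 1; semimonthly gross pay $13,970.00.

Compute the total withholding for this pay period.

Regional Income Tax: taxable = $13,970.00 − 1×$480.00 = $13,490.00
  $1,136.36 + 23.41% × ($13,490.00 − $9,400.00) = $1,136.36 + 23.41% × $4,090.00 = $2,093.83
Training Fund Levy: 1.5% × $13,970.00 = $209.55
Total: $2,093.83 + $209.55 = $2,303.38

$2,303.38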